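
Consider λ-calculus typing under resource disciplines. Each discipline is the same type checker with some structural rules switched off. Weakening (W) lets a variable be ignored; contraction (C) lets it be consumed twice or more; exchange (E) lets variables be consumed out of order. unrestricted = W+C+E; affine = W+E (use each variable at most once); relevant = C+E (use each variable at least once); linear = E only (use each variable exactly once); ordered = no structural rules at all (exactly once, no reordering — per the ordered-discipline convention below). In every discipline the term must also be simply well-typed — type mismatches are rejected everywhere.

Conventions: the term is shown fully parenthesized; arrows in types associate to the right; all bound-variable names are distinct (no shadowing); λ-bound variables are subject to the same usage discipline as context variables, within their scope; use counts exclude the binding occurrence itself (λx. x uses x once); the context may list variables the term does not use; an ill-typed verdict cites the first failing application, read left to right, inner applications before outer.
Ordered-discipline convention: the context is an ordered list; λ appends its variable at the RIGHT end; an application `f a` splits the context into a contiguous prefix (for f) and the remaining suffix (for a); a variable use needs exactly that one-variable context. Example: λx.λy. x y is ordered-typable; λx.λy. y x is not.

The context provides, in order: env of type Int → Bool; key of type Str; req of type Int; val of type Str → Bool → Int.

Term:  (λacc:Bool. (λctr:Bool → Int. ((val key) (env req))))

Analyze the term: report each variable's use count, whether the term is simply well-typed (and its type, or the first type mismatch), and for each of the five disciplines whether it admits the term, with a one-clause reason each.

variable uses: env: 1×; key: 1×; req: 1×; val: 1×; acc [bound]: 0×; ctr [bound]: 0×
order of uses: val, key, env, req
typing: well-typed at Bool → (Bool → Int) → Int
ordered ✗ (acc, ctr left unused)
linear ✗ (acc, ctr left unused)
affine ✓ (env, key, req, val, acc, ctr: no repeats, contraction unneeded)
relevant ✗ (acc, ctr left unused)
unrestricted ✓ (well-typed at Bool → (Bool → Int) → Int; no restrictions here)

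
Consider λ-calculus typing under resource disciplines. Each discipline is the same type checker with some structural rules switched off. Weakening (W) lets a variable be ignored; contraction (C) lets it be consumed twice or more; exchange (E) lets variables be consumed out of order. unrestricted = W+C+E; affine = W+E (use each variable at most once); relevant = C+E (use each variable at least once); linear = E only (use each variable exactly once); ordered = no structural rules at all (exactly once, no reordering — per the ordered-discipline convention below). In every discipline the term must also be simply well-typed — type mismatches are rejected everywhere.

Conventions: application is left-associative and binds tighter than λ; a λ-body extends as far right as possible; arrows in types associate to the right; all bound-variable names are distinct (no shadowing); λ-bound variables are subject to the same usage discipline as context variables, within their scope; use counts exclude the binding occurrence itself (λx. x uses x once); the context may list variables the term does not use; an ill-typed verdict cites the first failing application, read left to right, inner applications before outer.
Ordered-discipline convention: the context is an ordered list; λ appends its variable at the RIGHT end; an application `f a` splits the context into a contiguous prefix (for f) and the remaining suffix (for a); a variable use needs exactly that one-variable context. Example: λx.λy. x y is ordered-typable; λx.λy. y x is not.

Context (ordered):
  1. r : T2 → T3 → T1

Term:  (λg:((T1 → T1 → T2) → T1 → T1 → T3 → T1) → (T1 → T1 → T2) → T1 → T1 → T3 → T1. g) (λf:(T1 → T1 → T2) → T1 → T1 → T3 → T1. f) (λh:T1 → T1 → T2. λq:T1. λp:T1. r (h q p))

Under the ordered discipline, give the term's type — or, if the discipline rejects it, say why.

term : (T1 → T1 → T2) → T1 → T1 → T3 → T1
use counts: r ×1; g (λ-bound) ×1; f (λ-bound) ×1; h (λ-bound) ×1; q (λ-bound) ×1; p (λ-bound) ×1
order of uses: g, f, r, h, q, p
typing: well-typed at (T1 → T1 → T2) → T1 → T1 → T3 → T1
summary: ordered ✓, linear ✓, affine ✓, relevant ✓, unrestricted ✓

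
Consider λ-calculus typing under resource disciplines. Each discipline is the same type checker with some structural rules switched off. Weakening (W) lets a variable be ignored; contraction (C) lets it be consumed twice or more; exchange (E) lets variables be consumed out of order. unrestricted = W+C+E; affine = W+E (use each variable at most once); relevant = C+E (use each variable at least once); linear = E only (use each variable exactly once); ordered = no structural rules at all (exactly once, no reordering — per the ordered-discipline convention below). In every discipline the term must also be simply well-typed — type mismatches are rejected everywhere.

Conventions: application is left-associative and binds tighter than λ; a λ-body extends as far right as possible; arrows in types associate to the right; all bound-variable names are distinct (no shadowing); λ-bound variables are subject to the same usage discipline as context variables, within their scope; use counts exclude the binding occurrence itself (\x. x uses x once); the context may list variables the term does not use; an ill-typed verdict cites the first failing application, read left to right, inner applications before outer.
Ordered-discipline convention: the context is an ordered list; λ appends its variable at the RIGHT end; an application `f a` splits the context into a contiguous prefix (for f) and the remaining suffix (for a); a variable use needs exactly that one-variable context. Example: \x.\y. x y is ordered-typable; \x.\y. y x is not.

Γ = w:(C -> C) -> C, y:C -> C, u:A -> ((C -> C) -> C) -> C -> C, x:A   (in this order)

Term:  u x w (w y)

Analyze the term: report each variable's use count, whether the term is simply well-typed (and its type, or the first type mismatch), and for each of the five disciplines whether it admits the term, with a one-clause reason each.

usage: w ×2, y ×1, u ×1, x ×1
uses in reading order: u, x, w, w, y
typing: ✓ — C
ordered: ✗ — repeated use of w ×2
linear: ✗ — repeated use of w ×2
affine: ✗ — repeated use of w ×2
relevant: ✓ — at least one use each (w, y, u, x)
unrestricted: ✓ — type-checks (C) and nothing is barred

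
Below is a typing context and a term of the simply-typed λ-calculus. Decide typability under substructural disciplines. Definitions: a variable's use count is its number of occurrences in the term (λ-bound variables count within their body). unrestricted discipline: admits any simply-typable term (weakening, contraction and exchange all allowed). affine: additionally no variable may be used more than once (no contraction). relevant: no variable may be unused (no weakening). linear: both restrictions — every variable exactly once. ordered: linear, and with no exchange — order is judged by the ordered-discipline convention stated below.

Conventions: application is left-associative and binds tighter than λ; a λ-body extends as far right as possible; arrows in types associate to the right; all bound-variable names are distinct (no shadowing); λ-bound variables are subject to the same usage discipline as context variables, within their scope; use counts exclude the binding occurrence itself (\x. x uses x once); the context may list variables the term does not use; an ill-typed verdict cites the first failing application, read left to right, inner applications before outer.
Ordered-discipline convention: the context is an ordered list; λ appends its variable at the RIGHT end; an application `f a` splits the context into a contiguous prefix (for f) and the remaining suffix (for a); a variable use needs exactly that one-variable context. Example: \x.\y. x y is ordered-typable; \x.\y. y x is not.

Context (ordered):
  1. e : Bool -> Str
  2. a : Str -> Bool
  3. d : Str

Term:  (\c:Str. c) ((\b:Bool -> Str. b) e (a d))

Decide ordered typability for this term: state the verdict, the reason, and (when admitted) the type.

yes — single-use (e, a, d, c, b), ordered derivation ok; term : Str
variable uses: e=1, a=1, d=1, c (λ-bound)=1, b (λ-bound)=1
uses in reading order: c, b, e, a, d
typing: well-typed at Str
across the five disciplines: ordered ✓, linear ✓, affine ✓, relevant ✓, unrestricted ✓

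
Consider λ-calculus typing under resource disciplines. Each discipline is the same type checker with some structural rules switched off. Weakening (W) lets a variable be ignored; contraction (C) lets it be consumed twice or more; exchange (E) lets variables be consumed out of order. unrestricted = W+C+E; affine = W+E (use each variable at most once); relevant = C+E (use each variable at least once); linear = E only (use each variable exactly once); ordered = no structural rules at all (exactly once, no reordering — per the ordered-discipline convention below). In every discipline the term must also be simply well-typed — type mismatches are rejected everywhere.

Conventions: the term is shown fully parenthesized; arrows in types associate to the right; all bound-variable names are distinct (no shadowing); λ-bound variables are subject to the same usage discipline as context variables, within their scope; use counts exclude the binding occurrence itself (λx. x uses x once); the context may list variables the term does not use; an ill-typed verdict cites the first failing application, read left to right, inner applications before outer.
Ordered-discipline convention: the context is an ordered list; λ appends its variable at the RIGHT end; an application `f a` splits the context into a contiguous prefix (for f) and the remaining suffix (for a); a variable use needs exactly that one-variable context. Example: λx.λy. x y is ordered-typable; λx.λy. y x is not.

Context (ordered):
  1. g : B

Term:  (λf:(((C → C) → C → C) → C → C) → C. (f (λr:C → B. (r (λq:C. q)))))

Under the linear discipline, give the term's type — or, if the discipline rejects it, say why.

not well-typed under linear — fails simple typing
use counts: g: 0; f (bound): 1; r (bound): 1; q (bound): 1
use order (left to right): f, r, q
typing: ill-typed: an application expects C but receives C → C
per-discipline verdicts: ordered ✗ · linear ✗ · affine ✗ · relevant ✗ · unrestricted ✗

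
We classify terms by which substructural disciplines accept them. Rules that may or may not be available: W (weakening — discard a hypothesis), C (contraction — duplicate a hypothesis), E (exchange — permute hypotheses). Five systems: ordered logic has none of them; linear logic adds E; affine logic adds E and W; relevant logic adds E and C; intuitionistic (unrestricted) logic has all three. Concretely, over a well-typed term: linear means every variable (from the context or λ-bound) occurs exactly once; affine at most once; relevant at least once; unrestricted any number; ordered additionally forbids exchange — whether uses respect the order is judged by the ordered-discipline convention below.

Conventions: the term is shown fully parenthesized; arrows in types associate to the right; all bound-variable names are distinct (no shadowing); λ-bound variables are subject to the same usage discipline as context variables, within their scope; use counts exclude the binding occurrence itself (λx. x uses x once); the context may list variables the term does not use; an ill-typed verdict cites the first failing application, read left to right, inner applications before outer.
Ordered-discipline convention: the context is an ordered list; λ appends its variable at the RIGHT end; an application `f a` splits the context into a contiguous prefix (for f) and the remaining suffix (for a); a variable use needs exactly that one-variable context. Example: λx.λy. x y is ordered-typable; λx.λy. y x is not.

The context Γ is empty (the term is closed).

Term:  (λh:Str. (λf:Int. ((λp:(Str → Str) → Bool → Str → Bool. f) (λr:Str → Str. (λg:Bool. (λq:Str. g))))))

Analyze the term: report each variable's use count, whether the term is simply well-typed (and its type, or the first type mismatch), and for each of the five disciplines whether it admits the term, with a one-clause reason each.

counts: h (bound): 0; f (bound): 1; p (bound): 0; r (bound): 0; g (bound): 1; q (bound): 0
left-to-right use order: f, g
typing: ✓ — Str → Int → Int
ordered: ✗ — needs weakening: h, p, r, q unused
linear: ✗ — needs weakening: h, p, r, q unused
affine: ✓ — no duplicate uses among h, f, p, r, g, q
relevant: ✗ — needs weakening: h, p, r, q unused
unrestricted: ✓ — well-typed at Str → Int → Int; no restrictions here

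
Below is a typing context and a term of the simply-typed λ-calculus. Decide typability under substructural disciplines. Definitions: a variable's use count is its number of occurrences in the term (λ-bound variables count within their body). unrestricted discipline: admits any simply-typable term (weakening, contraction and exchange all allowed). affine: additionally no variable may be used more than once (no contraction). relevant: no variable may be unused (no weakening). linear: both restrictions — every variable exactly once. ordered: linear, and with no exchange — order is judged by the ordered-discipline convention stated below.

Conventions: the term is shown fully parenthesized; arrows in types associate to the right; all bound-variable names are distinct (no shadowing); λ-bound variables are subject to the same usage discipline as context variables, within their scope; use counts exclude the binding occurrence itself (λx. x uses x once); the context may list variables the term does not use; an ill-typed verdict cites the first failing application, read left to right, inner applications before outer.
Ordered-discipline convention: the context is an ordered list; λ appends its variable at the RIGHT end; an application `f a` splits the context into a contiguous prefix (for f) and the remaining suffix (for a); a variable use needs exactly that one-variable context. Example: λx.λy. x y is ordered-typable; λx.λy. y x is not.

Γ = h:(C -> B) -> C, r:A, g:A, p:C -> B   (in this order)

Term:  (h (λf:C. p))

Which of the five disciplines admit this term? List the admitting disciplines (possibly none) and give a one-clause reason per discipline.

admitted in: none
usage: h ×1, r ×0, g ×0, p ×1, f [bound] ×0
order of uses: h, p
typing: ill-typed: a function awaiting C -> B gets C -> C -> B
ordered: ✗, not simply typable
linear: ✗, fails simple typing
affine: ✗, a type mismatch blocks all five
relevant: ✗, the type mismatch rejects it
unrestricted: ✗, not simply typable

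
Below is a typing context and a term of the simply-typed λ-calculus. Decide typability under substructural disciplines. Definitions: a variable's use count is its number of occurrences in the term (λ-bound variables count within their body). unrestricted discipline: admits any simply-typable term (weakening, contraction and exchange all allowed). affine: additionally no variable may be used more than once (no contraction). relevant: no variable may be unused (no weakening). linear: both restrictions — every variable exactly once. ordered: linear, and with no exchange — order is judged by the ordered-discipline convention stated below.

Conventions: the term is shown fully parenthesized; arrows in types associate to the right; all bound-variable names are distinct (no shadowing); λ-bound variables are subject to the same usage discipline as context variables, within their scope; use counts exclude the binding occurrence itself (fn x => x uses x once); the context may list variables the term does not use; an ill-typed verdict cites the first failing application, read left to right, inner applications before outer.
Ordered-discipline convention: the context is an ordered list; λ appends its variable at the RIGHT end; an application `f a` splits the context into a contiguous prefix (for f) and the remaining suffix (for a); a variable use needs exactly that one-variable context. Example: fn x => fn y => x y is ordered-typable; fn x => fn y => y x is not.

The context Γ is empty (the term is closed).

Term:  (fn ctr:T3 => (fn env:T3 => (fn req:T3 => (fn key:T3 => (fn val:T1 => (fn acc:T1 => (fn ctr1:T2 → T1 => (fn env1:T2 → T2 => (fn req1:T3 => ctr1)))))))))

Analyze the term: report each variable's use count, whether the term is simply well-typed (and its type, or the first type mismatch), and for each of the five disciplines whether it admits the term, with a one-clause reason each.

use counts: ctr [bound]: 0, env [bound]: 0, req [bound]: 0, key [bound]: 0, val [bound]: 0, acc [bound]: 0, ctr1 [bound]: 1, env1 [bound]: 0, req1 [bound]: 0
uses in reading order: ctr1
typing: ✓ — T3 → T3 → T3 → T3 → T1 → T1 → (T2 → T1) → (T2 → T2) → T3 → T2 → T1
ordered: ✗ — needs weakening: ctr, env, req, key, val, acc, env1, req1 unused
linear: ✗ — needs weakening: ctr, env, req, key, val, acc, env1, req1 unused
affine: ✓ — at most one use each (ctr, env, req, key, val, acc, ctr1, env1, req1)
relevant: ✗ — needs weakening: ctr, env, req, key, val, acc, env1, req1 unused
unrestricted: ✓ — typability at T3 → T3 → T3 → T3 → T1 → T1 → (T2 → T1) → (T2 → T2) → T3 → T2 → T1 is all that's needed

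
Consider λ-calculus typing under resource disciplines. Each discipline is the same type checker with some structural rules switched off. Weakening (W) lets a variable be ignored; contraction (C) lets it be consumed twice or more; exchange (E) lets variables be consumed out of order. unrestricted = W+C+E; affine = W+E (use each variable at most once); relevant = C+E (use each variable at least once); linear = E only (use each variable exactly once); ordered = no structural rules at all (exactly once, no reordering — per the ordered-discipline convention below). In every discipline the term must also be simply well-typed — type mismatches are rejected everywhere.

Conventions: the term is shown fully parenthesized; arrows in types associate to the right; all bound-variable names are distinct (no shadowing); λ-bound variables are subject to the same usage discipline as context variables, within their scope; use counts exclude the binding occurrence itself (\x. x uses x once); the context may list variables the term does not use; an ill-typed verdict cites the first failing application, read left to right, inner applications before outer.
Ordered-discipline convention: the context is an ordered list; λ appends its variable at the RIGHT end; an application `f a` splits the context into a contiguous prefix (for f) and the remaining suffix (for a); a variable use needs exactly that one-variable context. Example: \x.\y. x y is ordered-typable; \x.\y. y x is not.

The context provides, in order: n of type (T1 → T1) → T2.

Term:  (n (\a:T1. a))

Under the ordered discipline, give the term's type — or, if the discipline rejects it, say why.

term : T2
usage: n=1, a (bound)=1
uses in reading order: n, a
typing: well-typed at T2
across the five disciplines: ordered ✓ · linear ✓ · affine ✓ · relevant ✓ · unrestricted ✓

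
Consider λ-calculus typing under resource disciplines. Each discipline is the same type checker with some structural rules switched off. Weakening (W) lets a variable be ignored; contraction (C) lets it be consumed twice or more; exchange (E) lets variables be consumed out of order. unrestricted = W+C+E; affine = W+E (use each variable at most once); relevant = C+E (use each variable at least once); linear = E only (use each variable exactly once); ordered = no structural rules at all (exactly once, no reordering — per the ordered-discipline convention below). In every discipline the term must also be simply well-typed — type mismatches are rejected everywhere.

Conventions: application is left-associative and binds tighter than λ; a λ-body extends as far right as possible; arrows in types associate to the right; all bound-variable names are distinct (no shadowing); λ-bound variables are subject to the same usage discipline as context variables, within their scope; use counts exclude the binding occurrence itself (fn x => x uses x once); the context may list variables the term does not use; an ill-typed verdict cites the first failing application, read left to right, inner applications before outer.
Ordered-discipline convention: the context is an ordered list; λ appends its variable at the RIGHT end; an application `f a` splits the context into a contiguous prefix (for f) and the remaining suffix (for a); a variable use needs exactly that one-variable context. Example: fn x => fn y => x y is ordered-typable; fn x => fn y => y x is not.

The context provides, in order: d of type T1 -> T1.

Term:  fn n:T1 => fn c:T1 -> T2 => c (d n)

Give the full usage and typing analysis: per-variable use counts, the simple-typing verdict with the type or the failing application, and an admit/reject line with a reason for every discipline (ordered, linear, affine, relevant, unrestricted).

use counts: d=1, n [bound]=1, c [bound]=1
order of uses: c, d, n
typing: ✓ — T1 -> (T1 -> T2) -> T2
ordered ✗ (no ordered split (uses run c, d, n))
linear ✓ (single use per variable (d, n, c))
affine ✓ (at most one use each (d, n, c))
relevant ✓ (d, n, c: all used, weakening unneeded)
unrestricted ✓ (simply typable at T1 -> (T1 -> T2) -> T2; W, C, E all held)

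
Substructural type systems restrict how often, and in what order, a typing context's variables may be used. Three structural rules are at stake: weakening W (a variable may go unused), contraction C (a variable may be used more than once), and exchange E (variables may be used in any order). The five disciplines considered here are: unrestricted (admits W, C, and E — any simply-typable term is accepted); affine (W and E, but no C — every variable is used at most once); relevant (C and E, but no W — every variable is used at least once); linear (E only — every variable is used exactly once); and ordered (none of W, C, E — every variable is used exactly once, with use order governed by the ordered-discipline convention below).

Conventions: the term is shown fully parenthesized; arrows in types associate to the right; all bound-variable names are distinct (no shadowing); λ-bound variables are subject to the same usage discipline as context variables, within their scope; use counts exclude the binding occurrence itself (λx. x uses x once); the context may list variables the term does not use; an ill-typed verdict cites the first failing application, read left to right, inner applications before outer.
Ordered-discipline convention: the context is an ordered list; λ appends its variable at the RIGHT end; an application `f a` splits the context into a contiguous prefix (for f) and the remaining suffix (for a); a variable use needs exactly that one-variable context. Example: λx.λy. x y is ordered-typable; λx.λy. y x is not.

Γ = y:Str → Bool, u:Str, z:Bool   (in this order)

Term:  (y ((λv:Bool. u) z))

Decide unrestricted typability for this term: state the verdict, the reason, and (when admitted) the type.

yes — well-typed at Bool; no restrictions here; term : Bool
use counts: y ×1; u ×1; z ×1; v [bound] ×0
order of uses: y, u, z
typing: the term checks, with type Bool
all disciplines: ordered ✗ | linear ✗ | affine ✓ | relevant ✗ | unrestricted ✓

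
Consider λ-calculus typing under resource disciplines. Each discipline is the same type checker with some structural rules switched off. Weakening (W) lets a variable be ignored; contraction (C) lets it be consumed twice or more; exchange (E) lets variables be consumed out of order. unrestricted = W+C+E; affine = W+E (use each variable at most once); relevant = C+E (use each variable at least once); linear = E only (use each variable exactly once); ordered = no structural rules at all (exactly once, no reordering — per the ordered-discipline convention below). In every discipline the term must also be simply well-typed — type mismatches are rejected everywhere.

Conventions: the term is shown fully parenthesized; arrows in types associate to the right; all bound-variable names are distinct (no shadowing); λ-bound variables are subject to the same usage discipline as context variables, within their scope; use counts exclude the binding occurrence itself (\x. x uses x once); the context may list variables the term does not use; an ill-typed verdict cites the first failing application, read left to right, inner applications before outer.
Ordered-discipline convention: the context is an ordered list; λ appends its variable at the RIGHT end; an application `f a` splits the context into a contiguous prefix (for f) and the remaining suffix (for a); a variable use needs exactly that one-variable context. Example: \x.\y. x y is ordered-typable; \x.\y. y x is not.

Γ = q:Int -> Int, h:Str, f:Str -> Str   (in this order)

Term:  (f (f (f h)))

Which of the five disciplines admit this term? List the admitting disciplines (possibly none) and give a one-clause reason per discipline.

admitted in: unrestricted
variable uses: q=0; h=1; f=3
uses in reading order: f, f, f, h
typing: the term checks, with type Str
ordered: ✗ — repeated use of f ×3; unused: q — weakening required
linear: ✗ — repeated use of f ×3; unused: q — weakening required
affine: ✗ — repeated use of f ×3
relevant: ✗ — unused: q — weakening required
unrestricted: ✓ — typability at Str is all that's needed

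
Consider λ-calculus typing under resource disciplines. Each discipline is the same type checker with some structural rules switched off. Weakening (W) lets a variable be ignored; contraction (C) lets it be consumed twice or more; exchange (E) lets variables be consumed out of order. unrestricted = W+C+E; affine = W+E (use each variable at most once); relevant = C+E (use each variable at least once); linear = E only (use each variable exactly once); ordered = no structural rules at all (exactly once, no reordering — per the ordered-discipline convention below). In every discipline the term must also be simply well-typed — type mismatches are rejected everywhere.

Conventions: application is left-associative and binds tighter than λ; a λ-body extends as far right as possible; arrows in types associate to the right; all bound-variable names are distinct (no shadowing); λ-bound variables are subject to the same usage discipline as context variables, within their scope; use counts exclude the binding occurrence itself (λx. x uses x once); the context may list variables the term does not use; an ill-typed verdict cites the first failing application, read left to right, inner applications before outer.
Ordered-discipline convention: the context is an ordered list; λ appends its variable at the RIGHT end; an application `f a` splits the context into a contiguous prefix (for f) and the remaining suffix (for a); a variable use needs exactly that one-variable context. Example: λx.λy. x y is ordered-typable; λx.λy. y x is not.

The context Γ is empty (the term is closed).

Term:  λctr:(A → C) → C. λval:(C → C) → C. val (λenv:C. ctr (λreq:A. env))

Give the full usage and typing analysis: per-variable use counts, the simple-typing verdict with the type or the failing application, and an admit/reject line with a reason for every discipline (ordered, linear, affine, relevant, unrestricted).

variable uses: ctr [bound]: 1; val [bound]: 1; env [bound]: 1; req [bound]: 0
order of uses: val, ctr, env
typing: well-typed at ((A → C) → C) → ((C → C) → C) → C
ordered ✗ (unused: req — weakening required)
linear ✗ (unused: req — weakening required)
affine ✓ (ctr, val, env, req: no repeats, contraction unneeded)
relevant ✗ (unused: req — weakening required)
unrestricted ✓ (typability at ((A → C) → C) → ((C → C) → C) → C is all that's needed)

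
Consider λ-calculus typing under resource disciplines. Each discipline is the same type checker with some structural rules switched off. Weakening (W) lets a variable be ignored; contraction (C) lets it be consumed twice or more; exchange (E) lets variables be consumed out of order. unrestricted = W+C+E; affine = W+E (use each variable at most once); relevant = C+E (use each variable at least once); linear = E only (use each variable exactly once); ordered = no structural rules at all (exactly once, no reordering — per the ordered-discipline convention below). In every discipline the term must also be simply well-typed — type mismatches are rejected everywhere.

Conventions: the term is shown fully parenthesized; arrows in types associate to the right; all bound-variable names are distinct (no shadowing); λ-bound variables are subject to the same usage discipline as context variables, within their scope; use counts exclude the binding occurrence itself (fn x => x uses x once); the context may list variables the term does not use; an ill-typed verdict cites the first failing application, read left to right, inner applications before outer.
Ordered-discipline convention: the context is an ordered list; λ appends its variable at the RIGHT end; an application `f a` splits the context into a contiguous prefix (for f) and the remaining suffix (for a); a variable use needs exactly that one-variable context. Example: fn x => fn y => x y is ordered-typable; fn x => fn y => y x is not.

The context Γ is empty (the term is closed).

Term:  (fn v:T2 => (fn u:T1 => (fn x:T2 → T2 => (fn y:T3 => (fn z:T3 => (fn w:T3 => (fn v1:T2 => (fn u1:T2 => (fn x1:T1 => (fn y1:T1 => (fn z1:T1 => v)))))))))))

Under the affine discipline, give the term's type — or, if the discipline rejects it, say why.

term : T2 → T1 → (T2 → T2) → T3 → T3 → T3 → T2 → T2 → T1 → T1 → T1 → T2
counts: v [bound]=1; u [bound]=0; x [bound]=0; y [bound]=0; z [bound]=0; w [bound]=0; v1 [bound]=0; u1 [bound]=0; x1 [bound]=0; y1 [bound]=0; z1 [bound]=0
left-to-right use order: v
typing: well-typed — term : T2 → T1 → (T2 → T2) → T3 → T3 → T3 → T2 → T2 → T1 → T1 → T1 → T2
summary: ordered ✗ | linear ✗ | affine ✓ | relevant ✗ | unrestricted ✓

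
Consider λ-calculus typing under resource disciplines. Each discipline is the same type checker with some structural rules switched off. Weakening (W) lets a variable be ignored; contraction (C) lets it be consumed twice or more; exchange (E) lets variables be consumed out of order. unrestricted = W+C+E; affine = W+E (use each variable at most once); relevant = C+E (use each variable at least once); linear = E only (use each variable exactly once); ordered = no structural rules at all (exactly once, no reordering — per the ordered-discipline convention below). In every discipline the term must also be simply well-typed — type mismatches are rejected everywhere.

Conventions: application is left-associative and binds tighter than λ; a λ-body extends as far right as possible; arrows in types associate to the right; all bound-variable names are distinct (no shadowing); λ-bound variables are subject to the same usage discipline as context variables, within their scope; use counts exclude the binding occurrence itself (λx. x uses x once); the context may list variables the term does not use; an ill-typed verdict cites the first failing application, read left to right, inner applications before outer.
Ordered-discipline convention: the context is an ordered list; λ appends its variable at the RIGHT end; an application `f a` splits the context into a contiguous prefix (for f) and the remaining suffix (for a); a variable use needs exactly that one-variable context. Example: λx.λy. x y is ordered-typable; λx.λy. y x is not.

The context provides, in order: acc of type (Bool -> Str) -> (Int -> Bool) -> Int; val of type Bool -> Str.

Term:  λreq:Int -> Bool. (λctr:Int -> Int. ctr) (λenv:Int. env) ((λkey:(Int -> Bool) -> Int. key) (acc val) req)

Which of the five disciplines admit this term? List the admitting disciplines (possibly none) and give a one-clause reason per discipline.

admitted in: ordered, linear, affine, relevant, unrestricted
variable uses: acc: 1, val: 1, req [bound]: 1, ctr [bound]: 1, env [bound]: 1, key [bound]: 1
uses in reading order: ctr, env, key, acc, val, req
typing: ✓ — (Int -> Bool) -> Int
ordered: ✓ — acc, val, req, ctr, env, key: once each, no exchange needed
linear: ✓ — each of acc, val, req, ctr, env, key used exactly once
affine: ✓ — acc, val, req, ctr, env, key: no repeats, contraction unneeded
relevant: ✓ — none of acc, val, req, ctr, env, key goes unused
unrestricted: ✓ — typability at (Int -> Bool) -> Int is all that's needed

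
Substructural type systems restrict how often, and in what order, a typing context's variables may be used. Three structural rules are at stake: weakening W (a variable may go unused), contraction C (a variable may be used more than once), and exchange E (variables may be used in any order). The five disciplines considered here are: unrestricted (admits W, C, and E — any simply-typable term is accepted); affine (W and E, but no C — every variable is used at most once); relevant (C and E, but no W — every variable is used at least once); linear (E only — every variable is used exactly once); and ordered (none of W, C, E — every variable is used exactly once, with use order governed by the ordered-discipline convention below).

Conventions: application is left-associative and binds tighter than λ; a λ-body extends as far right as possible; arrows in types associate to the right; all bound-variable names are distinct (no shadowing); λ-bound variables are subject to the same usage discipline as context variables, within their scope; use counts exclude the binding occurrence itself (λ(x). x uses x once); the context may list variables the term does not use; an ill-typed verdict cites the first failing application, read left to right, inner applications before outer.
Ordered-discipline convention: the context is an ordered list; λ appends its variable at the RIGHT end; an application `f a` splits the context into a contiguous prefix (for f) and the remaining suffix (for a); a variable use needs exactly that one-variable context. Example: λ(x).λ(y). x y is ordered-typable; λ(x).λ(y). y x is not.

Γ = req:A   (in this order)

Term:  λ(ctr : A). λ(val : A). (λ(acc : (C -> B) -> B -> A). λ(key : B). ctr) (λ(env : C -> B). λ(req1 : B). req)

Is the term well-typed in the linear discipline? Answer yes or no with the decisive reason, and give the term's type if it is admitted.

no — val, acc, key, env, req1 never used (weakening)
usage: req: 1, ctr (bound): 1, val (bound): 0, acc (bound): 0, key (bound): 0, env (bound): 0, req1 (bound): 0
order of uses: ctr, req
typing: the term checks, with type A -> A -> B -> A
summary: ordered ✗; linear ✗; affine ✓; relevant ✗; unrestricted ✓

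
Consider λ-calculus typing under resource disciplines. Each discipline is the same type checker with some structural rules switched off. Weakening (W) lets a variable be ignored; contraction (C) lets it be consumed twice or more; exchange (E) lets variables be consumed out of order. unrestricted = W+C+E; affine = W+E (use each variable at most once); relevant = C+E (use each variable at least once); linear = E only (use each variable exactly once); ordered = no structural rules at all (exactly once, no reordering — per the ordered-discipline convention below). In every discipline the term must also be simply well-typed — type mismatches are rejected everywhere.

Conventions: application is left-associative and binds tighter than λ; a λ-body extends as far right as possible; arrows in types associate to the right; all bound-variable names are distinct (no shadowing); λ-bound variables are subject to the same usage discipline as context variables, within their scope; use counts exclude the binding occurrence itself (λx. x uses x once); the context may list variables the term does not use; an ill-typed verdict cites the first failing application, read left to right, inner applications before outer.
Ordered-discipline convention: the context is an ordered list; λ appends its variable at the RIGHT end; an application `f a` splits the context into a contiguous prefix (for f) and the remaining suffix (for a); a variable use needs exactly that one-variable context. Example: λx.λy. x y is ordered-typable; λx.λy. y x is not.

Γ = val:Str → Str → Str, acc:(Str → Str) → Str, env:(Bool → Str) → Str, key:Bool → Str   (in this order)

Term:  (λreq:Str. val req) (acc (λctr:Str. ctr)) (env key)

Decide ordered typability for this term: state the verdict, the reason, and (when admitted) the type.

yes — one use each (val, acc, env, key, req, ctr); ordered split holds; term : Str
use counts: val: 1×, acc: 1×, env: 1×, key: 1×, req [bound]: 1×, ctr [bound]: 1×
uses in reading order: val, req, acc, ctr, env, key
typing: the term checks, with type Str
all disciplines: ordered ✓ · linear ✓ · affine ✓ · relevant ✓ · unrestricted ✓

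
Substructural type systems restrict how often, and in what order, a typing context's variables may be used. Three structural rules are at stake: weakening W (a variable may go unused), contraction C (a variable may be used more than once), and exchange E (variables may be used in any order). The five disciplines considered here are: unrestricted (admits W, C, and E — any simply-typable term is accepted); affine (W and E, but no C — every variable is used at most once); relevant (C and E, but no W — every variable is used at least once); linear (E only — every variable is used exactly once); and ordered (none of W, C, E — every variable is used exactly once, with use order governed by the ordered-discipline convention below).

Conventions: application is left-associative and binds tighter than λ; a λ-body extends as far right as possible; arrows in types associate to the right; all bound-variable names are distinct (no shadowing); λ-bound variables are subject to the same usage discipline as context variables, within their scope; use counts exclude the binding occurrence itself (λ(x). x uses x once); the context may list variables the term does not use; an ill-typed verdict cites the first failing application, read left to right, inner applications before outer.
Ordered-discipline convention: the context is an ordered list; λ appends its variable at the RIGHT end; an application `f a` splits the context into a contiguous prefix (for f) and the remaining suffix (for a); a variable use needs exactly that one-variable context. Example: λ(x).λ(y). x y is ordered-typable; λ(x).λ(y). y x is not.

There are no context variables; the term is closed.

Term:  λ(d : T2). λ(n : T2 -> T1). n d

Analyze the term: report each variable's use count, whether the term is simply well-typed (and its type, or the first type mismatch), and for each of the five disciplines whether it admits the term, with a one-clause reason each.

usage: d (bound) ×1, n (bound) ×1
order of uses: n, d
typing: well-typed at T2 -> (T2 -> T1) -> T1
ordered ✗ (use order n, d needs exchange)
linear ✓ (each of d, n used exactly once)
affine ✓ (no duplicate uses among d, n)
relevant ✓ (every one of d, n appears)
unrestricted ✓ (type-checks (T2 -> (T2 -> T1) -> T1) and nothing is barred)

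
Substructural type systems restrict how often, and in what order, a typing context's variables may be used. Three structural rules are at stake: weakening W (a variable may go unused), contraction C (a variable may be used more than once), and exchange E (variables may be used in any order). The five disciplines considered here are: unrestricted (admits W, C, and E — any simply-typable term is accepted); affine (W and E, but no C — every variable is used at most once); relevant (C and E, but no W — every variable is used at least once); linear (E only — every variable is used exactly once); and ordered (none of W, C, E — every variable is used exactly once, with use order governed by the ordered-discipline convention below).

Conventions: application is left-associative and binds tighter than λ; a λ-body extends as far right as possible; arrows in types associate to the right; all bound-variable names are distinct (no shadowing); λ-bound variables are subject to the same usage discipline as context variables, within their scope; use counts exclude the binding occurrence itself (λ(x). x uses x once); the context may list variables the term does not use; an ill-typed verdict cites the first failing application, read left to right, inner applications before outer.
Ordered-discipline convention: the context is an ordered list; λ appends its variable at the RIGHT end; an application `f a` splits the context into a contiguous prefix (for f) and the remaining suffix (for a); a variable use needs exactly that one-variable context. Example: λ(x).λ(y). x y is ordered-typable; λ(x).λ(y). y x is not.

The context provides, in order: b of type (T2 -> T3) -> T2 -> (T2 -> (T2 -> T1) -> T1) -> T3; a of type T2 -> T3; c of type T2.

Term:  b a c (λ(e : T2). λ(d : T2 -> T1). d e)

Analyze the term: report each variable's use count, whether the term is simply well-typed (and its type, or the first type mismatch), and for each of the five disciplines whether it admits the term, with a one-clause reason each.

use counts: b: 1; a: 1; c: 1; e (bound): 1; d (bound): 1
order of uses: b, a, c, d, e
typing: well-typed — term : T3
ordered ✗ (needs exchange: uses follow b, a, c, d, e)
linear ✓ (b, a, c, e, d: one use apiece)
affine ✓ (none of b, a, c, e, d used more than once)
relevant ✓ (b, a, c, e, d: all used, weakening unneeded)
unrestricted ✓ (simply typable at T3; W, C, E all held)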